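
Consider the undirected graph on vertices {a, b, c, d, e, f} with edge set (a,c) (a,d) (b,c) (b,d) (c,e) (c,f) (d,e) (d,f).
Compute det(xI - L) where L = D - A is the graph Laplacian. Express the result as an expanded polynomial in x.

With the vertex order [a, b, c, d, e, f], the degrees are [2, 2, 4, 4, 2, 2], giving D = diag(2, 2, 4, 4, 2, 2) and L = D - A. The eigenvalues of L are [0, 2, 2, 2, 4, 6]; the characteristic polynomial is the product of (x - lambda_i), which multiplies out to x^6 - 16x^5 + 96x^4 - 272x^3 + 368x^2 - 192x. Since p(0) = det(-L) = 0, x divides p(x). The largest eigenvalue, 6, is at most the vertex count 6. There is one zero in the spectrum, matching the 1 component.

x^6 - 16x^5 + 96x^4 - 272x^3 + 368x^2 - 192x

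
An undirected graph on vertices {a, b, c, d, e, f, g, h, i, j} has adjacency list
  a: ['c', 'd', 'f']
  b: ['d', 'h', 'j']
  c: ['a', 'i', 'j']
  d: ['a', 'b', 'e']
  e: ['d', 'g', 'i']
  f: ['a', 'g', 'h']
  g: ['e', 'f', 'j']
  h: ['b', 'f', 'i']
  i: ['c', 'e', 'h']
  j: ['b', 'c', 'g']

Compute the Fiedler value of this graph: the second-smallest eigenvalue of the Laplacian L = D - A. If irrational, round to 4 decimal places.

With the vertex order [a, b, c, d, e, f, g, h, i, j], the degrees are [3, 3, 3, 3, 3, 3, 3, 3, 3, 3], giving D = diag(3, 3, 3, 3, 3, 3, 3, 3, 3, 3) and L = D - A. Computing the eigenvalues of L and sorting gives [0, 2, 2, 2, 2, 2, 5, 5, 5, 5]. The Fiedler value lambda_2 = 2 is strictly positive, so the graph is connected. The largest eigenvalue, 5, is at most the vertex count 10.

2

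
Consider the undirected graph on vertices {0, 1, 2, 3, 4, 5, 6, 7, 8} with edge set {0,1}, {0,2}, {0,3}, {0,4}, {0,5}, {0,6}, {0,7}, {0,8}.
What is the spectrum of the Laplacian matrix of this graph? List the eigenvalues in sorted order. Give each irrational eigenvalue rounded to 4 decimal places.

Reading degrees in the order [0, 1, 2, 3, 4, 5, 6, 7, 8] gives [8, 1, 1, 1, 1, 1, 1, 1, 1]; set D = diag(8, 1, 1, 1, 1, 1, 1, 1, 1) and form L = D - A. Since every row of L sums to 0, the all-ones vector is in the kernel and 0 is an eigenvalue. There is one zero in the spectrum, matching the 1 component.

[0, 1, 1, 1, 1, 1, 1, 1, 9]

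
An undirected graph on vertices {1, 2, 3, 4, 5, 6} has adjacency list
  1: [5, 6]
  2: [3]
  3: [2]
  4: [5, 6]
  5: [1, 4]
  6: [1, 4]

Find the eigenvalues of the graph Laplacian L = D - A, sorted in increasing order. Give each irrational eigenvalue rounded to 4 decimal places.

[0, 0, 2, 2, 2, 4]

Each diagonal entry of L is the vertex degree and each off-diagonal entry is -1 where an edge is present, 0 otherwise; in the order [1, 2, 3, 4, 5, 6] the diagonal is [2, 1, 1, 2, 2, 2]. The multiplicity of 0 as a Laplacian eigenvalue equals the number of connected components. The 2 zero eigenvalues correspond to the 2 connected components. There are 2 zeros in the spectrum, matching the 2 components.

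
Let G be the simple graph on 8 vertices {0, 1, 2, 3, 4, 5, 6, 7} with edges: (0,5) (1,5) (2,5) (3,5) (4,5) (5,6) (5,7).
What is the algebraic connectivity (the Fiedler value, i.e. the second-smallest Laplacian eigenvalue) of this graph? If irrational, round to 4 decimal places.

Each diagonal entry of L is the vertex degree and each off-diagonal entry is -1 where an edge is present, 0 otherwise; in the order [0, 1, 2, 3, 4, 5, 6, 7] the diagonal is [1, 1, 1, 1, 1, 7, 1, 1]. Computing the eigenvalues of L and sorting gives [0, 1, 1, 1, 1, 1, 1, 8]. The Fiedler value lambda_2 = 1 is strictly positive, so the graph is connected. The largest eigenvalue, 8, is at most the vertex count 8.

1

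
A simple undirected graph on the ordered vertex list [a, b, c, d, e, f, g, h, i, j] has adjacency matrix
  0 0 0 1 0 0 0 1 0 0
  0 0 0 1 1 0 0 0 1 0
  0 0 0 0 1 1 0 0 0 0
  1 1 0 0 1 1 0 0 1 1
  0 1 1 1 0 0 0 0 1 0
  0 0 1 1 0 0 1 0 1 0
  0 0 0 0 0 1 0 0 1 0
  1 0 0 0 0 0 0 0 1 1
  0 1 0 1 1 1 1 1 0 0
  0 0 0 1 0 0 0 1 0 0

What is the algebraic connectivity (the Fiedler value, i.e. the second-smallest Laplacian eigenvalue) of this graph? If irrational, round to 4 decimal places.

0.9733

With the vertex order [a, b, c, d, e, f, g, h, i, j], the degrees are [2, 3, 2, 6, 4, 4, 2, 3, 6, 2], giving D = diag(2, 3, 2, 6, 4, 4, 2, 3, 6, 2) and L = D - A. Computing the eigenvalues of L and sorting gives [0, 0.9733, 1.6988, 2, 2.1363, 3.6258, 4.3137, 4.7495, 6.9981, 7.5044]. The Fiedler value lambda_2 = 0.9733 is strictly positive, so the graph is connected.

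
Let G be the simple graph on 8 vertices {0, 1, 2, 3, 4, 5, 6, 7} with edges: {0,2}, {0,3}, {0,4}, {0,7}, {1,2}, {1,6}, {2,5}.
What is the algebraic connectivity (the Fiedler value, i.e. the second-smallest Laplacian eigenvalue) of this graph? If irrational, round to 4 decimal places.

0.2888

Reading degrees in the order [0, 1, 2, 3, 4, 5, 6, 7] gives [4, 2, 3, 1, 1, 1, 1, 1]; set D = diag(4, 2, 3, 1, 1, 1, 1, 1) and form L = D - A. The sorted Laplacian eigenvalues are [0, 0.2888, 0.6742, 1, 1, 2.1694, 3.5857, 5.2819]; the algebraic connectivity is the second entry, 0.2888. By the matrix-tree theorem the graph has (1/8) * product of the nonzero eigenvalues = 1 spanning tree. The largest eigenvalue, 5.2819, is at most the vertex count 8.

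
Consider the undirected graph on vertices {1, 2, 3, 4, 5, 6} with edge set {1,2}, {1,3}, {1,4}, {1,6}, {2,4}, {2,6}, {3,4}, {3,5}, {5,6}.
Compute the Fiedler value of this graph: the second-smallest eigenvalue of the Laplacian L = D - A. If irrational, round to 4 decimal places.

1.6972

Reading degrees in the order [1, 2, 3, 4, 5, 6] gives [4, 3, 3, 3, 2, 3]; set D = diag(4, 3, 3, 3, 2, 3) and form L = D - A. Computing the eigenvalues of L and sorting gives [0, 1.6972, 2.3820, 4, 4.6180, 5.3028]. The Fiedler value lambda_2 = 1.6972 is strictly positive, so the graph is connected. The largest eigenvalue, 5.3028, is at most the vertex count 6.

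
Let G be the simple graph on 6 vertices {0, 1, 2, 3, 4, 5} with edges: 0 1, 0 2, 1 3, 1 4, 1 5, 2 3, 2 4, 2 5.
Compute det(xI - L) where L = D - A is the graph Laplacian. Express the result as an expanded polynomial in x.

With the vertex order [0, 1, 2, 3, 4, 5], the degrees are [2, 4, 4, 2, 2, 2], giving D = diag(2, 4, 4, 2, 2, 2) and L = D - A. The eigenvalues of L are [0, 2, 2, 2, 4, 6]; the characteristic polynomial is the product of (x - lambda_i), which multiplies out to x^6 - 16x^5 + 96x^4 - 272x^3 + 368x^2 - 192x. The coefficient of x^5 equals -trace(L) = -16, matching the sum of degrees. By the matrix-tree theorem the graph has (1/6) * product of the nonzero eigenvalues = 32 spanning trees. The largest eigenvalue, 6, is at most the vertex count 6.

x^6 - 16x^5 + 96x^4 - 272x^3 + 368x^2 - 192x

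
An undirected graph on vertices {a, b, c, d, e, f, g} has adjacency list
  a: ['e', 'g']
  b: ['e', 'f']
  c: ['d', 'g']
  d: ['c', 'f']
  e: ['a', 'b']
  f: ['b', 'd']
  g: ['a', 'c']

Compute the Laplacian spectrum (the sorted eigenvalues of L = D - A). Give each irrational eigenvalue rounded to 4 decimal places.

Reading degrees in the order [a, b, c, d, e, f, g] gives [2, 2, 2, 2, 2, 2, 2]; set D = diag(2, 2, 2, 2, 2, 2, 2) and form L = D - A. Since every row of L sums to 0, the all-ones vector is in the kernel and 0 is an eigenvalue. The eigenvalues sum to 14, which equals trace(L) = 2|E|.

[0, 0.7530, 0.7530, 2.4450, 2.4450, 3.8019, 3.8019]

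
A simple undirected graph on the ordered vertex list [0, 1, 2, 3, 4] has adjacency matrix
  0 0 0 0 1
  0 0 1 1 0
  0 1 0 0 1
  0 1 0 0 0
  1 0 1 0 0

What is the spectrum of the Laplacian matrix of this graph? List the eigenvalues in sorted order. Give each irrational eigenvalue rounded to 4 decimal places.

With the vertex order [0, 1, 2, 3, 4], the degrees are [1, 2, 2, 1, 2], giving D = diag(1, 2, 2, 1, 2) and L = D - A. Since every row of L sums to 0, the all-ones vector is in the kernel and 0 is an eigenvalue. The single zero eigenvalue shows the graph is connected. The largest eigenvalue, 3.6180, is at most the vertex count 5.

[0, 0.3820, 1.3820, 2.6180, 3.6180]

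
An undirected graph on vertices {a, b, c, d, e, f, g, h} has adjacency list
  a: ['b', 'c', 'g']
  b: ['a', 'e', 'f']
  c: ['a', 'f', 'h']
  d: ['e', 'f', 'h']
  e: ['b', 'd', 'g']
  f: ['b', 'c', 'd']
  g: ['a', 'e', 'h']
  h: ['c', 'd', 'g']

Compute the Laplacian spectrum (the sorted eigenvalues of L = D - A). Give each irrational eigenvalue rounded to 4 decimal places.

[0, 2, 2, 2, 4, 4, 4, 6]

Reading degrees in the order [a, b, c, d, e, f, g, h] gives [3, 3, 3, 3, 3, 3, 3, 3]; set D = diag(3, 3, 3, 3, 3, 3, 3, 3) and form L = D - A. Since every row of L sums to 0, the all-ones vector is in the kernel and 0 is an eigenvalue.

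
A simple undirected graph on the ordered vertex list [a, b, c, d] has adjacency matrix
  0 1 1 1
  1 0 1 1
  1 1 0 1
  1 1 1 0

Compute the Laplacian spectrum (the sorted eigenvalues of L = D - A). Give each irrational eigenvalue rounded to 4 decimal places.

Reading degrees in the order [a, b, c, d] gives [3, 3, 3, 3]; set D = diag(3, 3, 3, 3) and form L = D - A. Diagonalising L (or applying a numerical eigensolver to the 4x4 matrix) gives the spectrum above. By the matrix-tree theorem the graph has (1/4) * product of the nonzero eigenvalues = 16 spanning trees. The eigenvalues sum to 12, which equals trace(L) = 2|E|.

[0, 4, 4, 4]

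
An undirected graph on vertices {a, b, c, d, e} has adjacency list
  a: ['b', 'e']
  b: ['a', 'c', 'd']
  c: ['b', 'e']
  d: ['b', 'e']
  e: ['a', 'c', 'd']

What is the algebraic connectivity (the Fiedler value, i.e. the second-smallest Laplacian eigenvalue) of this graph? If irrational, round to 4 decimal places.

2

With the vertex order [a, b, c, d, e], the degrees are [2, 3, 2, 2, 3], giving D = diag(2, 3, 2, 2, 3) and L = D - A. Computing the eigenvalues of L and sorting gives [0, 2, 2, 3, 5]. The Fiedler value lambda_2 = 2 is strictly positive, so the graph is connected. The largest eigenvalue, 5, is at most the vertex count 5.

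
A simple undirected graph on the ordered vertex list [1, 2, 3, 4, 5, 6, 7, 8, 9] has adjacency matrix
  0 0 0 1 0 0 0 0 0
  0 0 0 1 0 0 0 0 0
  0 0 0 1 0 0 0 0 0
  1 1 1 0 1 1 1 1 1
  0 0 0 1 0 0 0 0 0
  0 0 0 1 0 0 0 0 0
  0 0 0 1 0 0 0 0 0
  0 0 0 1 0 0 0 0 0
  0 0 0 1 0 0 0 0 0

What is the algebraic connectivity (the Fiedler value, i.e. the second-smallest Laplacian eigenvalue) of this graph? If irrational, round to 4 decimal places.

Reading degrees in the order [1, 2, 3, 4, 5, 6, 7, 8, 9] gives [1, 1, 1, 8, 1, 1, 1, 1, 1]; set D = diag(1, 1, 1, 8, 1, 1, 1, 1, 1) and form L = D - A. The sorted Laplacian eigenvalues are [0, 1, 1, 1, 1, 1, 1, 1, 9]; the algebraic connectivity is the second entry, 1. There is one zero in the spectrum, matching the 1 component.

1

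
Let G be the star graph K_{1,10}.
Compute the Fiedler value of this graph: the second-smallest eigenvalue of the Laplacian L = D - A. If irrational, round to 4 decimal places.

The graph has 11 vertices and degree multiset [10, 1, 1, 1, 1, 1, 1, 1, 1, 1, 1]; D is the diagonal matrix of degrees and L = D - A. The smallest Laplacian eigenvalue is always 0. The next one, lambda_2 = 1, measures how hard the graph is to disconnect: larger values mean better connectivity. The eigenvalues sum to 20, which equals trace(L) = 2|E|.

1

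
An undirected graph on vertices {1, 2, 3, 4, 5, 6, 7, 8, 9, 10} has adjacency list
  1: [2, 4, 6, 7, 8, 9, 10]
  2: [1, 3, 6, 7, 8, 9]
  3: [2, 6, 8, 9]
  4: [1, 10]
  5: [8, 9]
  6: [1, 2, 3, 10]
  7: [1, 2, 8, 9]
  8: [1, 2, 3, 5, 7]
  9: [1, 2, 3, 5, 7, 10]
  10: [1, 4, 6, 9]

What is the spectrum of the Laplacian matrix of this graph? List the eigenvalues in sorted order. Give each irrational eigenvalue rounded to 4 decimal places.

Each diagonal entry of L is the vertex degree and each off-diagonal entry is -1 where an edge is present, 0 otherwise; in the order [1, 2, 3, 4, 5, 6, 7, 8, 9, 10] the diagonal is [7, 6, 4, 2, 2, 4, 4, 5, 6, 4]. L is symmetric positive semidefinite, so every eigenvalue is real and nonnegative. The largest eigenvalue, 8.4545, is at most the vertex count 10.

[0, 1.4234, 2.0828, 3.3017, 3.9390, 5, 5.6126, 6.5374, 7.6487, 8.4545]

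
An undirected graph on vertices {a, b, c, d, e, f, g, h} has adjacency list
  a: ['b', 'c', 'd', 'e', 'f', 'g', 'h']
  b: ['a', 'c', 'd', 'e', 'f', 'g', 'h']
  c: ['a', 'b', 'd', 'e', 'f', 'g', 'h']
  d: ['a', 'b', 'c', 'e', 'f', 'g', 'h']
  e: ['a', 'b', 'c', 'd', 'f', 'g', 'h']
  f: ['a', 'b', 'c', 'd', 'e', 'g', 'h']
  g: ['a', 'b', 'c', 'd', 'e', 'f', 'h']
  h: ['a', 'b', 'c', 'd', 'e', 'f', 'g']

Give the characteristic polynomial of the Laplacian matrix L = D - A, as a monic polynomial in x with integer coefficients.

x^8 - 56x^7 + 1344x^6 - 17920x^5 + 143360x^4 - 688128x^3 + 1835008x^2 - 2097152x

Reading degrees in the order [a, b, c, d, e, f, g, h] gives [7, 7, 7, 7, 7, 7, 7, 7]; set D = diag(7, 7, 7, 7, 7, 7, 7, 7) and form L = D - A. Computing det(xI - L) by cofactor expansion (or equivalently via sum-over-permutations) gives x^8 - 56x^7 + 1344x^6 - 17920x^5 + 143360x^4 - 688128x^3 + 1835008x^2 - 2097152x. Since p(0) = det(-L) = 0, x divides p(x). The eigenvalues sum to 56, which equals trace(L) = 2|E|.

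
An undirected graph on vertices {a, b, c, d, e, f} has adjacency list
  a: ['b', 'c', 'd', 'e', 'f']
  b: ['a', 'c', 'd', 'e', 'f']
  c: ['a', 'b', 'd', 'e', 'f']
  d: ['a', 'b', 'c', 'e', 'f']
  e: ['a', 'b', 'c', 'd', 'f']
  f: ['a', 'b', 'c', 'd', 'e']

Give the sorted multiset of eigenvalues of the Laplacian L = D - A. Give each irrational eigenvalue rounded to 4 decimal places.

With the vertex order [a, b, c, d, e, f], the degrees are [5, 5, 5, 5, 5, 5], giving D = diag(5, 5, 5, 5, 5, 5) and L = D - A. Diagonalising L (or applying a numerical eigensolver to the 6x6 matrix) gives the spectrum above. The single zero eigenvalue shows the graph is connected.

[0, 6, 6, 6, 6, 6]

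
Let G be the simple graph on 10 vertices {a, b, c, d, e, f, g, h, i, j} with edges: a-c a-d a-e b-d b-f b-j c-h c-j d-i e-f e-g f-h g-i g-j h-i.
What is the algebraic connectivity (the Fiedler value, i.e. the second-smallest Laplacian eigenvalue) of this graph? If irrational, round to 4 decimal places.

Reading degrees in the order [a, b, c, d, e, f, g, h, i, j] gives [3, 3, 3, 3, 3, 3, 3, 3, 3, 3]; set D = diag(3, 3, 3, 3, 3, 3, 3, 3, 3, 3) and form L = D - A. The smallest Laplacian eigenvalue is always 0. The next one, lambda_2 = 2, measures how hard the graph is to disconnect: larger values mean better connectivity. By the matrix-tree theorem the graph has (1/10) * product of the nonzero eigenvalues = 2000 spanning trees.

2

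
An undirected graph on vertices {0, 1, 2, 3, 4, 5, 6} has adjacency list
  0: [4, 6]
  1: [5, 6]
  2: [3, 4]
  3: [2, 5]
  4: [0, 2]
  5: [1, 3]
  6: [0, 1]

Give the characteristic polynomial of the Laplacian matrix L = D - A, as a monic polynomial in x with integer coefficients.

Reading degrees in the order [0, 1, 2, 3, 4, 5, 6] gives [2, 2, 2, 2, 2, 2, 2]; set D = diag(2, 2, 2, 2, 2, 2, 2) and form L = D - A. L has integer entries, so p(x) = det(xI - L) has integer coefficients. Expanding the determinant yields x^7 - 14x^6 + 77x^5 - 210x^4 + 294x^3 - 196x^2 + 49x. The constant term is 0 because L is singular (the all-ones vector lies in its kernel). The largest eigenvalue, 3.8019, is at most the vertex count 7.

x^7 - 14x^6 + 77x^5 - 210x^4 + 294x^3 - 196x^2 + 49x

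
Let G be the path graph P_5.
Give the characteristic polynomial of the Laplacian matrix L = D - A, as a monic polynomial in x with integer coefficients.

x^5 - 8x^4 + 21x^3 - 20x^2 + 5x

The graph has 5 vertices and degree multiset [2, 2, 2, 1, 1]; D is the diagonal matrix of degrees and L = D - A. L has integer entries, so p(x) = det(xI - L) has integer coefficients. Expanding the determinant yields x^5 - 8x^4 + 21x^3 - 20x^2 + 5x. Since p(0) = det(-L) = 0, x divides p(x).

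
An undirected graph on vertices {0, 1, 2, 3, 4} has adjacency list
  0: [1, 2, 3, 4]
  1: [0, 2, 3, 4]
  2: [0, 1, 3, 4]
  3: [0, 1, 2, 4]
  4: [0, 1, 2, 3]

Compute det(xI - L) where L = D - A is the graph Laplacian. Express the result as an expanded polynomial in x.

x^5 - 20x^4 + 150x^3 - 500x^2 + 625x

Each diagonal entry of L is the vertex degree and each off-diagonal entry is -1 where an edge is present, 0 otherwise; in the order [0, 1, 2, 3, 4] the diagonal is [4, 4, 4, 4, 4]. Computing det(xI - L) by cofactor expansion (or equivalently via sum-over-permutations) gives x^5 - 20x^4 + 150x^3 - 500x^2 + 625x. Since p(0) = det(-L) = 0, x divides p(x).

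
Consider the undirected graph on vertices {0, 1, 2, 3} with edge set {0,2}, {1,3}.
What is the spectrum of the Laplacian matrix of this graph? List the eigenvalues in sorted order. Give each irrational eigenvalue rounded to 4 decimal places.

Each diagonal entry of L is the vertex degree and each off-diagonal entry is -1 where an edge is present, 0 otherwise; in the order [0, 1, 2, 3] the diagonal is [1, 1, 1, 1]. L is symmetric positive semidefinite, so every eigenvalue is real and nonnegative. The 2 zero eigenvalues correspond to the 2 connected components. The eigenvalues sum to 4, which equals trace(L) = 2|E|.

[0, 0, 2, 2]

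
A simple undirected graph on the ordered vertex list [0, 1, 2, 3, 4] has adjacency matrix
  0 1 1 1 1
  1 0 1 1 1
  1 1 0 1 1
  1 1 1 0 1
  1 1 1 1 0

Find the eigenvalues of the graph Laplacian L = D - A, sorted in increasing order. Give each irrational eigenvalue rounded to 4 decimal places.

[0, 5, 5, 5, 5]

Reading degrees in the order [0, 1, 2, 3, 4] gives [4, 4, 4, 4, 4]; set D = diag(4, 4, 4, 4, 4) and form L = D - A. Diagonalising L (or applying a numerical eigensolver to the 5x5 matrix) gives the spectrum above. The largest eigenvalue, 5, is at most the vertex count 5.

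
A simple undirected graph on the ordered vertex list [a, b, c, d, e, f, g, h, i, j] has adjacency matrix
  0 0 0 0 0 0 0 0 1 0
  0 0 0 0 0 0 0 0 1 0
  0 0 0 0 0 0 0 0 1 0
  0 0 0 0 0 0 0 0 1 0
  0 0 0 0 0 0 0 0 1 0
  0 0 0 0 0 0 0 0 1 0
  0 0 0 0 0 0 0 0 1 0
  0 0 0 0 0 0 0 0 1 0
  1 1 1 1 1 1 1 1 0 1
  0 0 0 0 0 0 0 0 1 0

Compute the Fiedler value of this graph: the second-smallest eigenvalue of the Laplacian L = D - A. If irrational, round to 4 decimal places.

Each diagonal entry of L is the vertex degree and each off-diagonal entry is -1 where an edge is present, 0 otherwise; in the order [a, b, c, d, e, f, g, h, i, j] the diagonal is [1, 1, 1, 1, 1, 1, 1, 1, 9, 1]. The sorted Laplacian eigenvalues are [0, 1, 1, 1, 1, 1, 1, 1, 1, 10]; the algebraic connectivity is the second entry, 1.

1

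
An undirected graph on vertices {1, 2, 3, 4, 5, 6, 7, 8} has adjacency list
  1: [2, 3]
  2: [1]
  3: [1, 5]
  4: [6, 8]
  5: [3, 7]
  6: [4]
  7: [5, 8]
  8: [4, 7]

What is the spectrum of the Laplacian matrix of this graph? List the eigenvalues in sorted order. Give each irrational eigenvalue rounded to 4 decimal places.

[0, 0.1522, 0.5858, 1.2346, 2, 2.7654, 3.4142, 3.8478]

Each diagonal entry of L is the vertex degree and each off-diagonal entry is -1 where an edge is present, 0 otherwise; in the order [1, 2, 3, 4, 5, 6, 7, 8] the diagonal is [2, 1, 2, 2, 2, 1, 2, 2]. Diagonalising L (or applying a numerical eigensolver to the 8x8 matrix) gives the spectrum above. The single zero eigenvalue shows the graph is connected. The eigenvalues sum to 14, which equals trace(L) = 2|E|.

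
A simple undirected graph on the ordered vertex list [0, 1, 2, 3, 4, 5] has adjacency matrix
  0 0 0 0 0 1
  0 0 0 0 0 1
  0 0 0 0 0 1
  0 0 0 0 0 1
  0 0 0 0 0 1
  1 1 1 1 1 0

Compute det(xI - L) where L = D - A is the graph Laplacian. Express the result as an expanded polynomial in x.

Reading degrees in the order [0, 1, 2, 3, 4, 5] gives [1, 1, 1, 1, 1, 5]; set D = diag(1, 1, 1, 1, 1, 5) and form L = D - A. The eigenvalues of L are [0, 1, 1, 1, 1, 6]; the characteristic polynomial is the product of (x - lambda_i), which multiplies out to x^6 - 10x^5 + 30x^4 - 40x^3 + 25x^2 - 6x. Since p(0) = det(-L) = 0, x divides p(x). There is one zero in the spectrum, matching the 1 component.

x^6 - 10x^5 + 30x^4 - 40x^3 + 25x^2 - 6x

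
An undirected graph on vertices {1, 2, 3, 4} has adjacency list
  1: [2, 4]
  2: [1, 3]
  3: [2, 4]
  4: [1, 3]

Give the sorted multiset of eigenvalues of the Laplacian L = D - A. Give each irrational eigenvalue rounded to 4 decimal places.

[0, 2, 2, 4]

Each diagonal entry of L is the vertex degree and each off-diagonal entry is -1 where an edge is present, 0 otherwise; in the order [1, 2, 3, 4] the diagonal is [2, 2, 2, 2]. Diagonalising L (or applying a numerical eigensolver to the 4x4 matrix) gives the spectrum above. The single zero eigenvalue shows the graph is connected. There is one zero in the spectrum, matching the 1 component. By the matrix-tree theorem the graph has (1/4) * product of the nonzero eigenvalues = 4 spanning trees.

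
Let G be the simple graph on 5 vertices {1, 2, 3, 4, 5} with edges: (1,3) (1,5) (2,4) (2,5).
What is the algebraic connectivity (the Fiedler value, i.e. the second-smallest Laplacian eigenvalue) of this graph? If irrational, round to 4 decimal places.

Each diagonal entry of L is the vertex degree and each off-diagonal entry is -1 where an edge is present, 0 otherwise; in the order [1, 2, 3, 4, 5] the diagonal is [2, 2, 1, 1, 2]. Computing the eigenvalues of L and sorting gives [0, 0.3820, 1.3820, 2.6180, 3.6180]. The Fiedler value lambda_2 = 0.3820 is strictly positive, so the graph is connected. The eigenvalues sum to 8, which equals trace(L) = 2|E|. The largest eigenvalue, 3.6180, is at most the vertex count 5.

0.3820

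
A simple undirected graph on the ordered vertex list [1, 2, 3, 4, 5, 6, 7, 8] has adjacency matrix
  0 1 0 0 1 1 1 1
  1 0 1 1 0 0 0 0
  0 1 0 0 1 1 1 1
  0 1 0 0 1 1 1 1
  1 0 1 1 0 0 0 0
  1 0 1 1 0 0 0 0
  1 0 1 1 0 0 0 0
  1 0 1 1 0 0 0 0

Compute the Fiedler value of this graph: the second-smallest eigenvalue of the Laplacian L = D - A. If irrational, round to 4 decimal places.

With the vertex order [1, 2, 3, 4, 5, 6, 7, 8], the degrees are [5, 3, 5, 5, 3, 3, 3, 3], giving D = diag(5, 3, 5, 5, 3, 3, 3, 3) and L = D - A. The smallest Laplacian eigenvalue is always 0. The next one, lambda_2 = 3, measures how hard the graph is to disconnect: larger values mean better connectivity. The eigenvalues sum to 30, which equals trace(L) = 2|E|.

3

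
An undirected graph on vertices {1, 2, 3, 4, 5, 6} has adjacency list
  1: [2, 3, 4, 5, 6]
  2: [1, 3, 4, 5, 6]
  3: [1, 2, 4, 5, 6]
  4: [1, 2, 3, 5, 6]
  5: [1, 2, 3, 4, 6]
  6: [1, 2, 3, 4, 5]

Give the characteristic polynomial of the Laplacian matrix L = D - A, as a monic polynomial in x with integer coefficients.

Reading degrees in the order [1, 2, 3, 4, 5, 6] gives [5, 5, 5, 5, 5, 5]; set D = diag(5, 5, 5, 5, 5, 5) and form L = D - A. L has integer entries, so p(x) = det(xI - L) has integer coefficients. Expanding the determinant yields x^6 - 30x^5 + 360x^4 - 2160x^3 + 6480x^2 - 7776x. The coefficient of x^5 equals -trace(L) = -30, matching the sum of degrees. By the matrix-tree theorem the graph has (1/6) * product of the nonzero eigenvalues = 1296 spanning trees.

x^6 - 30x^5 + 360x^4 - 2160x^3 + 6480x^2 - 7776x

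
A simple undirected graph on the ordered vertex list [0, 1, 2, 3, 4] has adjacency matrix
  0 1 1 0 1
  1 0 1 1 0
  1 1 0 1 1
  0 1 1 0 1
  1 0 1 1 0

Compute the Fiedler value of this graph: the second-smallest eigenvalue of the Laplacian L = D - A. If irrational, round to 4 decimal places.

With the vertex order [0, 1, 2, 3, 4], the degrees are [3, 3, 4, 3, 3], giving D = diag(3, 3, 4, 3, 3) and L = D - A. Computing the eigenvalues of L and sorting gives [0, 3, 3, 5, 5]. The Fiedler value lambda_2 = 3 is strictly positive, so the graph is connected. The eigenvalues sum to 16, which equals trace(L) = 2|E|. By the matrix-tree theorem the graph has (1/5) * product of the nonzero eigenvalues = 45 spanning trees.

3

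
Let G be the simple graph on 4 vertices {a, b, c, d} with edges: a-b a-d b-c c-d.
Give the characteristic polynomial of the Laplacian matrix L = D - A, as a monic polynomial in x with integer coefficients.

x^4 - 8x^3 + 20x^2 - 16x

With the vertex order [a, b, c, d], the degrees are [2, 2, 2, 2], giving D = diag(2, 2, 2, 2) and L = D - A. Computing det(xI - L) by cofactor expansion (or equivalently via sum-over-permutations) gives x^4 - 8x^3 + 20x^2 - 16x. The constant term is 0 because L is singular (the all-ones vector lies in its kernel). There is one zero in the spectrum, matching the 1 component.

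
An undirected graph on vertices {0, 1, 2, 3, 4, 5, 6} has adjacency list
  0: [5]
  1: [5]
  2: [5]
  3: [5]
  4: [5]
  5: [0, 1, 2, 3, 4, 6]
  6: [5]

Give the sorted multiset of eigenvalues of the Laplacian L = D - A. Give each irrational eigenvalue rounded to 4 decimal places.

[0, 1, 1, 1, 1, 1, 7]

Each diagonal entry of L is the vertex degree and each off-diagonal entry is -1 where an edge is present, 0 otherwise; in the order [0, 1, 2, 3, 4, 5, 6] the diagonal is [1, 1, 1, 1, 1, 6, 1]. Since every row of L sums to 0, the all-ones vector is in the kernel and 0 is an eigenvalue. The single zero eigenvalue shows the graph is connected. By the matrix-tree theorem the graph has (1/7) * product of the nonzero eigenvalues = 1 spanning tree.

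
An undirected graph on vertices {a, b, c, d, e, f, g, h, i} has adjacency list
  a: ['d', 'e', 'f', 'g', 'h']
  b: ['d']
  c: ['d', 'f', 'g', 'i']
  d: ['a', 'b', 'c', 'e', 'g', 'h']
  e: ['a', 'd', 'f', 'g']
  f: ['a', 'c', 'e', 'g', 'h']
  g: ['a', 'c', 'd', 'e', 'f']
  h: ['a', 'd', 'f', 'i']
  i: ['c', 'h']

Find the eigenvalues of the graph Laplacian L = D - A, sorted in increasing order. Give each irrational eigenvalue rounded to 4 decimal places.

With the vertex order [a, b, c, d, e, f, g, h, i], the degrees are [5, 1, 4, 6, 4, 5, 5, 4, 2], giving D = diag(5, 1, 4, 6, 4, 5, 5, 4, 2) and L = D - A. The multiplicity of 0 as a Laplacian eigenvalue equals the number of connected components. The single zero eigenvalue shows the graph is connected. There is one zero in the spectrum, matching the 1 component.

[0, 0.9266, 1.7357, 3.5858, 4.3138, 5.4989, 5.8088, 6.4142, 7.7163]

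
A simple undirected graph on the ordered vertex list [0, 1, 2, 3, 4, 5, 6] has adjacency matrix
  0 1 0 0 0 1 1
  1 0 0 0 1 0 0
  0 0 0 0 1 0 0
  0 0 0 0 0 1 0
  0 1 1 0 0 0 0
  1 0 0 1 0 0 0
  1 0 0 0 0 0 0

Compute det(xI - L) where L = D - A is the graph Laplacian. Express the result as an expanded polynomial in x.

Reading degrees in the order [0, 1, 2, 3, 4, 5, 6] gives [3, 2, 1, 1, 2, 2, 1]; set D = diag(3, 2, 1, 1, 2, 2, 1) and form L = D - A. L has integer entries, so p(x) = det(xI - L) has integer coefficients. Expanding the determinant yields x^7 - 12x^6 + 54x^5 - 114x^4 + 115x^3 - 50x^2 + 7x. The coefficient of x^6 equals -trace(L) = -12, matching the sum of degrees. By the matrix-tree theorem the graph has (1/7) * product of the nonzero eigenvalues = 1 spanning tree. There is one zero in the spectrum, matching the 1 component.

x^7 - 12x^6 + 54x^5 - 114x^4 + 115x^3 - 50x^2 + 7x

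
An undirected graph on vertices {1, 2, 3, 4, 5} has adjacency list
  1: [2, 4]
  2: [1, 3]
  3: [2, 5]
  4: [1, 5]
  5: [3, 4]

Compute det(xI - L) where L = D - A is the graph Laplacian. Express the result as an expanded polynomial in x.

x^5 - 10x^4 + 35x^3 - 50x^2 + 25x

Each diagonal entry of L is the vertex degree and each off-diagonal entry is -1 where an edge is present, 0 otherwise; in the order [1, 2, 3, 4, 5] the diagonal is [2, 2, 2, 2, 2]. L has integer entries, so p(x) = det(xI - L) has integer coefficients. Expanding the determinant yields x^5 - 10x^4 + 35x^3 - 50x^2 + 25x. The coefficient of x^4 equals -trace(L) = -10, matching the sum of degrees. By the matrix-tree theorem the graph has (1/5) * product of the nonzero eigenvalues = 5 spanning trees. The largest eigenvalue, 3.6180, is at most the vertex count 5.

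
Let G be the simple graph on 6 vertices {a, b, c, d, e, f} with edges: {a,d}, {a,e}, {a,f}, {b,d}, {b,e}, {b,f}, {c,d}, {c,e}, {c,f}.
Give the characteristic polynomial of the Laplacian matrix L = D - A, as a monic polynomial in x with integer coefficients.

x^6 - 18x^5 + 126x^4 - 432x^3 + 729x^2 - 486x

Each diagonal entry of L is the vertex degree and each off-diagonal entry is -1 where an edge is present, 0 otherwise; in the order [a, b, c, d, e, f] the diagonal is [3, 3, 3, 3, 3, 3]. The eigenvalues of L are [0, 3, 3, 3, 3, 6]; the characteristic polynomial is the product of (x - lambda_i), which multiplies out to x^6 - 18x^5 + 126x^4 - 432x^3 + 729x^2 - 486x. The coefficient of x^5 equals -trace(L) = -18, matching the sum of degrees. The largest eigenvalue, 6, is at most the vertex count 6. By the matrix-tree theorem the graph has (1/6) * product of the nonzero eigenvalues = 81 spanning trees.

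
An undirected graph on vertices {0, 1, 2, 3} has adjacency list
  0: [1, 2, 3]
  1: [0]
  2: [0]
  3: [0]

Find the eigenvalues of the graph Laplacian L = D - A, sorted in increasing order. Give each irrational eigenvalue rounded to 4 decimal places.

[0, 1, 1, 4]

Reading degrees in the order [0, 1, 2, 3] gives [3, 1, 1, 1]; set D = diag(3, 1, 1, 1) and form L = D - A. Diagonalising L (or applying a numerical eigensolver to the 4x4 matrix) gives the spectrum above. The largest eigenvalue, 4, is at most the vertex count 4.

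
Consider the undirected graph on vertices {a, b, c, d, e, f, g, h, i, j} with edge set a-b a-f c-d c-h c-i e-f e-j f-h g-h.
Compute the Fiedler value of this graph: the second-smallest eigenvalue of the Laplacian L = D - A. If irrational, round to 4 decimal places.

With the vertex order [a, b, c, d, e, f, g, h, i, j], the degrees are [2, 1, 3, 1, 2, 3, 1, 3, 1, 1], giving D = diag(2, 1, 3, 1, 2, 3, 1, 3, 1, 1) and L = D - A. Computing the eigenvalues of L and sorting gives [0, 0.1920, 0.3820, 0.6047, 1, 1.6249, 2.6180, 2.7557, 3.9407, 4.8821]. The Fiedler value lambda_2 = 0.1920 is strictly positive, so the graph is connected. The largest eigenvalue, 4.8821, is at most the vertex count 10.

0.1920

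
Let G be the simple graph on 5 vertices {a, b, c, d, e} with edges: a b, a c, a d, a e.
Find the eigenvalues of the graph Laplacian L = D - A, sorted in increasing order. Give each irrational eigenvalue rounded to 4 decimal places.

Reading degrees in the order [a, b, c, d, e] gives [4, 1, 1, 1, 1]; set D = diag(4, 1, 1, 1, 1) and form L = D - A. Since every row of L sums to 0, the all-ones vector is in the kernel and 0 is an eigenvalue. The eigenvalues sum to 8, which equals trace(L) = 2|E|.

[0, 1, 1, 1, 5]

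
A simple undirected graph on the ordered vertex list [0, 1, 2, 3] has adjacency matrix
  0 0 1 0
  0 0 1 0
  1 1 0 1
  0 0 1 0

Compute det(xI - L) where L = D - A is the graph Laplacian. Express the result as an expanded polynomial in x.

With the vertex order [0, 1, 2, 3], the degrees are [1, 1, 3, 1], giving D = diag(1, 1, 3, 1) and L = D - A. L has integer entries, so p(x) = det(xI - L) has integer coefficients. Expanding the determinant yields x^4 - 6x^3 + 9x^2 - 4x. Since p(0) = det(-L) = 0, x divides p(x). By the matrix-tree theorem the graph has (1/4) * product of the nonzero eigenvalues = 1 spanning tree. There is one zero in the spectrum, matching the 1 component.

x^4 - 6x^3 + 9x^2 - 4x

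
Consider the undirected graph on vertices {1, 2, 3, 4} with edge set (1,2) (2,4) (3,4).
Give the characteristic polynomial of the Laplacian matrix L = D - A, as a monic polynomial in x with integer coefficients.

x^4 - 6x^3 + 10x^2 - 4x

Reading degrees in the order [1, 2, 3, 4] gives [1, 2, 1, 2]; set D = diag(1, 2, 1, 2) and form L = D - A. Computing det(xI - L) by cofactor expansion (or equivalently via sum-over-permutations) gives x^4 - 6x^3 + 10x^2 - 4x. Since p(0) = det(-L) = 0, x divides p(x). By the matrix-tree theorem the graph has (1/4) * product of the nonzero eigenvalues = 1 spanning tree. The eigenvalues sum to 6, which equals trace(L) = 2|E|.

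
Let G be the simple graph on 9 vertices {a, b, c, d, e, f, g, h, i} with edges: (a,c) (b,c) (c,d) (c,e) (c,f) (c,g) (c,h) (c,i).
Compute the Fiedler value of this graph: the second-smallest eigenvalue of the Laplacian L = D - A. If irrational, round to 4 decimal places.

1

With the vertex order [a, b, c, d, e, f, g, h, i], the degrees are [1, 1, 8, 1, 1, 1, 1, 1, 1], giving D = diag(1, 1, 8, 1, 1, 1, 1, 1, 1) and L = D - A. Computing the eigenvalues of L and sorting gives [0, 1, 1, 1, 1, 1, 1, 1, 9]. The Fiedler value lambda_2 = 1 is strictly positive, so the graph is connected.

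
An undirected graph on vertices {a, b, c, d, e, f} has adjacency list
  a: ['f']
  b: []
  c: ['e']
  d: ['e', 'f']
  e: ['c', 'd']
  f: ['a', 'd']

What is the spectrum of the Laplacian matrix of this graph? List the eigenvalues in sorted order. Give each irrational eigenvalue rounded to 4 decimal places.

Reading degrees in the order [a, b, c, d, e, f] gives [1, 0, 1, 2, 2, 2]; set D = diag(1, 0, 1, 2, 2, 2) and form L = D - A. Diagonalising L (or applying a numerical eigensolver to the 6x6 matrix) gives the spectrum above. The 2 zero eigenvalues correspond to the 2 connected components. There are 2 zeros in the spectrum, matching the 2 components.

[0, 0, 0.3820, 1.3820, 2.6180, 3.6180]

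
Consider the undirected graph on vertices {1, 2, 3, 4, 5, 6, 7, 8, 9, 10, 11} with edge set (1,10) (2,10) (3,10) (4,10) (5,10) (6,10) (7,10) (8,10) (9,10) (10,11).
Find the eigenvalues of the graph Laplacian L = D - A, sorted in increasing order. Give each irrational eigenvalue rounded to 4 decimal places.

With the vertex order [1, 2, 3, 4, 5, 6, 7, 8, 9, 10, 11], the degrees are [1, 1, 1, 1, 1, 1, 1, 1, 1, 10, 1], giving D = diag(1, 1, 1, 1, 1, 1, 1, 1, 1, 10, 1) and L = D - A. Diagonalising L (or applying a numerical eigensolver to the 11x11 matrix) gives the spectrum above. The single zero eigenvalue shows the graph is connected. The eigenvalues sum to 20, which equals trace(L) = 2|E|.

[0, 1, 1, 1, 1, 1, 1, 1, 1, 1, 11]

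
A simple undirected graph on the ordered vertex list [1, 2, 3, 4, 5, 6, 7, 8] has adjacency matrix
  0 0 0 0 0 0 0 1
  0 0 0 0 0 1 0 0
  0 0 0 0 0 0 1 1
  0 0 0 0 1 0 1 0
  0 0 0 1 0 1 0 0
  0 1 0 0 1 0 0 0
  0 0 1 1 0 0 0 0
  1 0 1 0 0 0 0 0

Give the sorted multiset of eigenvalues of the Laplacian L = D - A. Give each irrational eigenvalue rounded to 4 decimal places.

Each diagonal entry of L is the vertex degree and each off-diagonal entry is -1 where an edge is present, 0 otherwise; in the order [1, 2, 3, 4, 5, 6, 7, 8] the diagonal is [1, 1, 2, 2, 2, 2, 2, 2]. L is symmetric positive semidefinite, so every eigenvalue is real and nonnegative. The single zero eigenvalue shows the graph is connected. The eigenvalues sum to 14, which equals trace(L) = 2|E|.

[0, 0.1522, 0.5858, 1.2346, 2, 2.7654, 3.4142, 3.8478]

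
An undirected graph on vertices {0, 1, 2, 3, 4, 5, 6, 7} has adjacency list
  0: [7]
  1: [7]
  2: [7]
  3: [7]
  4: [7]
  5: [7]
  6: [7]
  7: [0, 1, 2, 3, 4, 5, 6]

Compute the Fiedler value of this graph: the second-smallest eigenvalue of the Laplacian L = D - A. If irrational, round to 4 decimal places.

Reading degrees in the order [0, 1, 2, 3, 4, 5, 6, 7] gives [1, 1, 1, 1, 1, 1, 1, 7]; set D = diag(1, 1, 1, 1, 1, 1, 1, 7) and form L = D - A. The sorted Laplacian eigenvalues are [0, 1, 1, 1, 1, 1, 1, 8]; the algebraic connectivity is the second entry, 1.

1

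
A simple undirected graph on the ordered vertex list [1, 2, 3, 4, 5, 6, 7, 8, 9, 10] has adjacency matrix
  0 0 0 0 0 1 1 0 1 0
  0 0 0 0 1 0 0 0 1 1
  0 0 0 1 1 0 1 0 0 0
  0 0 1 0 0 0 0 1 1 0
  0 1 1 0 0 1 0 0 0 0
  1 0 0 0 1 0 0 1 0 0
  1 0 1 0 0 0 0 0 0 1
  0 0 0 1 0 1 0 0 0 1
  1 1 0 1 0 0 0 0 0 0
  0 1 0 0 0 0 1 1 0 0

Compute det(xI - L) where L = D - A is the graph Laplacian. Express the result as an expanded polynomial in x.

With the vertex order [1, 2, 3, 4, 5, 6, 7, 8, 9, 10], the degrees are [3, 3, 3, 3, 3, 3, 3, 3, 3, 3], giving D = diag(3, 3, 3, 3, 3, 3, 3, 3, 3, 3) and L = D - A. The eigenvalues of L are [0, 2, 2, 2, 2, 2, 5, 5, 5, 5]; the characteristic polynomial is the product of (x - lambda_i), which multiplies out to x^10 - 30x^9 + 390x^8 - 2880x^7 + 13305x^6 - 39882x^5 + 77640x^4 - 94800x^3 + 66000x^2 - 20000x. Since p(0) = det(-L) = 0, x divides p(x). There is one zero in the spectrum, matching the 1 component. By the matrix-tree theorem the graph has (1/10) * product of the nonzero eigenvalues = 2000 spanning trees.

x^10 - 30x^9 + 390x^8 - 2880x^7 + 13305x^6 - 39882x^5 + 77640x^4 - 94800x^3 + 66000x^2 - 20000x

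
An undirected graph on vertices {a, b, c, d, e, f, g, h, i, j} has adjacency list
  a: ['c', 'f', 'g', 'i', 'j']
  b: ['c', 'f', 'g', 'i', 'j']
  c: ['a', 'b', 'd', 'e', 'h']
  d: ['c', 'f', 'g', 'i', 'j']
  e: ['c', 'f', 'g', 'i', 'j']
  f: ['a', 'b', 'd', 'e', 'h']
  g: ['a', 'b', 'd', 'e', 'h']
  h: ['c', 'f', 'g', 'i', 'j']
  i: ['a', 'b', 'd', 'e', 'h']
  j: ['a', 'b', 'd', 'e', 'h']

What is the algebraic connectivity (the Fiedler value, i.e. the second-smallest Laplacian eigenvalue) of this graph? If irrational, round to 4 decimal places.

Reading degrees in the order [a, b, c, d, e, f, g, h, i, j] gives [5, 5, 5, 5, 5, 5, 5, 5, 5, 5]; set D = diag(5, 5, 5, 5, 5, 5, 5, 5, 5, 5) and form L = D - A. The sorted Laplacian eigenvalues are [0, 5, 5, 5, 5, 5, 5, 5, 5, 10]; the algebraic connectivity is the second entry, 5. By the matrix-tree theorem the graph has (1/10) * product of the nonzero eigenvalues = 390625 spanning trees. The largest eigenvalue, 10, is at most the vertex count 10.

5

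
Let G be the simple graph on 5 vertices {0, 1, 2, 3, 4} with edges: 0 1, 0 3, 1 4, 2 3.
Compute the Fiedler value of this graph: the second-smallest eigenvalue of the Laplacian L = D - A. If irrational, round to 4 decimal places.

With the vertex order [0, 1, 2, 3, 4], the degrees are [2, 2, 1, 2, 1], giving D = diag(2, 2, 1, 2, 1) and L = D - A. The smallest Laplacian eigenvalue is always 0. The next one, lambda_2 = 0.3820, measures how hard the graph is to disconnect: larger values mean better connectivity.

0.3820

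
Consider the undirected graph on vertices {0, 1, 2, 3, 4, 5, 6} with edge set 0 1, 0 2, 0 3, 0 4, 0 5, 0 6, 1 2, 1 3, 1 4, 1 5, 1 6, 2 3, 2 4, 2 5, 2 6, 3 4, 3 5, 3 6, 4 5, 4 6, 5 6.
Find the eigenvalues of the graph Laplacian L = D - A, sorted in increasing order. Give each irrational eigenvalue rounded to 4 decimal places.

[0, 7, 7, 7, 7, 7, 7]

Each diagonal entry of L is the vertex degree and each off-diagonal entry is -1 where an edge is present, 0 otherwise; in the order [0, 1, 2, 3, 4, 5, 6] the diagonal is [6, 6, 6, 6, 6, 6, 6]. Diagonalising L (or applying a numerical eigensolver to the 7x7 matrix) gives the spectrum above. The single zero eigenvalue shows the graph is connected. The largest eigenvalue, 7, is at most the vertex count 7.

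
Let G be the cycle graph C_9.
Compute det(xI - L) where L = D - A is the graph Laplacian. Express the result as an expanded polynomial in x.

The graph has 9 vertices and degree multiset [2, 2, 2, 2, 2, 2, 2, 2, 2]; D is the diagonal matrix of degrees and L = D - A. Computing det(xI - L) by cofactor expansion (or equivalently via sum-over-permutations) gives x^9 - 18x^8 + 135x^7 - 546x^6 + 1287x^5 - 1782x^4 + 1386x^3 - 540x^2 + 81x. The coefficient of x^8 equals -trace(L) = -18, matching the sum of degrees. By the matrix-tree theorem the graph has (1/9) * product of the nonzero eigenvalues = 9 spanning trees.

x^9 - 18x^8 + 135x^7 - 546x^6 + 1287x^5 - 1782x^4 + 1386x^3 - 540x^2 + 81x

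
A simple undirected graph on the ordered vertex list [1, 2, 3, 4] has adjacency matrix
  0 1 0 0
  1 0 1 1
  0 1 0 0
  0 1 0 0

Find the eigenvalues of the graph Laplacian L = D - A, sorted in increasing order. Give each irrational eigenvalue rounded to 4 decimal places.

[0, 1, 1, 4]

With the vertex order [1, 2, 3, 4], the degrees are [1, 3, 1, 1], giving D = diag(1, 3, 1, 1) and L = D - A. L is symmetric positive semidefinite, so every eigenvalue is real and nonnegative. The eigenvalues sum to 6, which equals trace(L) = 2|E|.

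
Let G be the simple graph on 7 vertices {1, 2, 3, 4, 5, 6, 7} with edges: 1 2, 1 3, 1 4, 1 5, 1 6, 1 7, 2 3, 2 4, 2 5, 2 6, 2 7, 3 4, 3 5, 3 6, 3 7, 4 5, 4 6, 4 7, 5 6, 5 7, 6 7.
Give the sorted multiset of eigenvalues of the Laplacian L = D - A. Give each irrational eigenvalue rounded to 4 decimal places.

Each diagonal entry of L is the vertex degree and each off-diagonal entry is -1 where an edge is present, 0 otherwise; in the order [1, 2, 3, 4, 5, 6, 7] the diagonal is [6, 6, 6, 6, 6, 6, 6]. L is symmetric positive semidefinite, so every eigenvalue is real and nonnegative. The single zero eigenvalue shows the graph is connected.

[0, 7, 7, 7, 7, 7, 7]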